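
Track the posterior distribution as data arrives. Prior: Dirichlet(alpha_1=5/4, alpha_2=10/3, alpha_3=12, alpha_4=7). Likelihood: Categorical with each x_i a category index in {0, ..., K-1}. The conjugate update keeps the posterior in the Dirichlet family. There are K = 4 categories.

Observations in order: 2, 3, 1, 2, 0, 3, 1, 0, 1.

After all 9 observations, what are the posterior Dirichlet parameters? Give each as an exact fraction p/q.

alpha_1=13/4, alpha_2=19/3, alpha_3=14, alpha_4=9

obs 1: x=2 → posterior Dirichlet(5/4, 10/3, 13, 7)
obs 2: x=3 → posterior Dirichlet(5/4, 10/3, 13, 8)
obs 3: x=1 → posterior Dirichlet(5/4, 13/3, 13, 8)
obs 4: x=2 → posterior Dirichlet(5/4, 13/3, 14, 8)
obs 5: x=0 → posterior Dirichlet(9/4, 13/3, 14, 8)
obs 6: x=3 → posterior Dirichlet(9/4, 13/3, 14, 9)
obs 7: x=1 → posterior Dirichlet(9/4, 16/3, 14, 9)
obs 8: x=0 → posterior Dirichlet(13/4, 16/3, 14, 9)
obs 9: x=1 → posterior Dirichlet(13/4, 19/3, 14, 9)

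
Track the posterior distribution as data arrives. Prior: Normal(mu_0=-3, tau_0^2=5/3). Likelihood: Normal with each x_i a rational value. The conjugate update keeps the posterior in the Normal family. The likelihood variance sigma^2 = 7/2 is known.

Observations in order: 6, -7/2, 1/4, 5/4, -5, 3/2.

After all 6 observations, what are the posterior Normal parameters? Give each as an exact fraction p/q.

obs 1: x=6 → posterior Normal(-3/31, 35/31)
obs 2: x=-7/2 → posterior Normal(-38/41, 35/41)
obs 3: x=1/4 → posterior Normal(-71/102, 35/51)
obs 4: x=5/4 → posterior Normal(-23/61, 35/61)
obs 5: x=-5 → posterior Normal(-73/71, 35/71)
obs 6: x=3/2 → posterior Normal(-58/81, 35/81)

mu_0=-58/81, tau_0^2=35/81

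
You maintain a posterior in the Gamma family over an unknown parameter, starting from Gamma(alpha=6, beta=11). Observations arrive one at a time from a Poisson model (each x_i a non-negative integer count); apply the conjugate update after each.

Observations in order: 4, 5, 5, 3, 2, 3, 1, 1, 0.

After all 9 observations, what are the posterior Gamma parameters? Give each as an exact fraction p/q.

obs 1: x=4 → posterior Gamma(10, 12)
obs 2: x=5 → posterior Gamma(15, 13)
obs 3: x=5 → posterior Gamma(20, 14)
obs 4: x=3 → posterior Gamma(23, 15)
obs 5: x=2 → posterior Gamma(25, 16)
obs 6: x=3 → posterior Gamma(28, 17)
obs 7: x=1 → posterior Gamma(29, 18)
obs 8: x=1 → posterior Gamma(30, 19)
obs 9: x=0 → posterior Gamma(30, 20)

alpha=30, beta=20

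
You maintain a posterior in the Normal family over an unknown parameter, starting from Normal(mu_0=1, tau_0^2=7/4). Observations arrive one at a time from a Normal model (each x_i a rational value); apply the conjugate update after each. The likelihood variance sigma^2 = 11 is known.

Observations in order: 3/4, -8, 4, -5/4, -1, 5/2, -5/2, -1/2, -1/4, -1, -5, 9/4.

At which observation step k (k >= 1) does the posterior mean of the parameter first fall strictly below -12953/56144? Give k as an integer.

obs 1: x=3/4 → posterior Normal(197/204, 77/51)
obs 2: x=-8 → posterior Normal(-27/232, 77/58)
obs 3: x=4 → posterior Normal(17/52, 77/65)
obs 4: x=-5/4 → posterior Normal(25/144, 77/72)
obs 5: x=-1 → posterior Normal(11/158, 77/79)
obs 6: x=5/2 → posterior Normal(23/86, 77/86)
obs 7: x=-5/2 → posterior Normal(11/186, 77/93)
obs 8: x=-1/2 → posterior Normal(1/50, 77/100)
obs 9: x=-1/4 → posterior Normal(1/428, 77/107)
obs 10: x=-1 → posterior Normal(-9/152, 77/114)
obs 11: x=-5 → posterior Normal(-167/484, 7/11)
obs 12: x=9/4 → posterior Normal(-13/64, 77/128)

k = 11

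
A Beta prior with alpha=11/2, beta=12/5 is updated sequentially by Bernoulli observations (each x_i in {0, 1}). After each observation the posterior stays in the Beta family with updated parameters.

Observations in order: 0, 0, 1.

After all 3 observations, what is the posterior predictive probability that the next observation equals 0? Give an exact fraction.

44/109

obs 1: x=0 → posterior Beta(11/2, 17/5)
obs 2: x=0 → posterior Beta(11/2, 22/5)
obs 3: x=1 → posterior Beta(13/2, 22/5)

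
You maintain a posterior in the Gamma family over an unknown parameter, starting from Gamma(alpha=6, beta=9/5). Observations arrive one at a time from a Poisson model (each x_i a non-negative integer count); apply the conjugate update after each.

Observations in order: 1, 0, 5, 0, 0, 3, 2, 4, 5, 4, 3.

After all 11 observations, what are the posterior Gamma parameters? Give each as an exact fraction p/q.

alpha=33, beta=64/5

obs 1: x=1 → posterior Gamma(7, 14/5)
obs 2: x=0 → posterior Gamma(7, 19/5)
obs 3: x=5 → posterior Gamma(12, 24/5)
obs 4: x=0 → posterior Gamma(12, 29/5)
obs 5: x=0 → posterior Gamma(12, 34/5)
obs 6: x=3 → posterior Gamma(15, 39/5)
obs 7: x=2 → posterior Gamma(17, 44/5)
obs 8: x=4 → posterior Gamma(21, 49/5)
obs 9: x=5 → posterior Gamma(26, 54/5)
obs 10: x=4 → posterior Gamma(30, 59/5)
obs 11: x=3 → posterior Gamma(33, 64/5)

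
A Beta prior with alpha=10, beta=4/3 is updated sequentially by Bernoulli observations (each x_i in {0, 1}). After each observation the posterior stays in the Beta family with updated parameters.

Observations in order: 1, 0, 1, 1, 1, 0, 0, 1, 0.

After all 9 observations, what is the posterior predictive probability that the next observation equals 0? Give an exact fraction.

obs 1: x=1 → posterior Beta(11, 4/3)
obs 2: x=0 → posterior Beta(11, 7/3)
obs 3: x=1 → posterior Beta(12, 7/3)
obs 4: x=1 → posterior Beta(13, 7/3)
obs 5: x=1 → posterior Beta(14, 7/3)
obs 6: x=0 → posterior Beta(14, 10/3)
obs 7: x=0 → posterior Beta(14, 13/3)
obs 8: x=1 → posterior Beta(15, 13/3)
obs 9: x=0 → posterior Beta(15, 16/3)

16/61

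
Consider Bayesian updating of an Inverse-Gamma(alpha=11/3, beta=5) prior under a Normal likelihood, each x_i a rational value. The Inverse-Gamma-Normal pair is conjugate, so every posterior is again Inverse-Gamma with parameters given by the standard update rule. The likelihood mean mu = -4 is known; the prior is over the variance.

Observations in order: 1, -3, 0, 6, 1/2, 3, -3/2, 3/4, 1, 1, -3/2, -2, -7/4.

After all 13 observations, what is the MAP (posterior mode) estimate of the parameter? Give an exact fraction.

7569/536

obs 1: x=1 → posterior Inverse-Gamma(25/6, 35/2)
obs 2: x=-3 → posterior Inverse-Gamma(14/3, 18)
obs 3: x=0 → posterior Inverse-Gamma(31/6, 26)
obs 4: x=6 → posterior Inverse-Gamma(17/3, 76)
obs 5: x=1/2 → posterior Inverse-Gamma(37/6, 689/8)
obs 6: x=3 → posterior Inverse-Gamma(20/3, 885/8)
obs 7: x=-3/2 → posterior Inverse-Gamma(43/6, 455/4)
obs 8: x=3/4 → posterior Inverse-Gamma(23/3, 4001/32)
obs 9: x=1 → posterior Inverse-Gamma(49/6, 4401/32)
obs 10: x=1 → posterior Inverse-Gamma(26/3, 4801/32)
obs 11: x=-3/2 → posterior Inverse-Gamma(55/6, 4901/32)
obs 12: x=-2 → posterior Inverse-Gamma(29/3, 4965/32)
obs 13: x=-7/4 → posterior Inverse-Gamma(61/6, 2523/16)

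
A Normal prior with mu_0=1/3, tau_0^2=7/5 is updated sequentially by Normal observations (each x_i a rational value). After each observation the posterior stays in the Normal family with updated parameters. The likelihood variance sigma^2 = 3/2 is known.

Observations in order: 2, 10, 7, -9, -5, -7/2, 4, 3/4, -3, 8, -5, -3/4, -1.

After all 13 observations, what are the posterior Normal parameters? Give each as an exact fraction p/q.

obs 1: x=2 → posterior Normal(33/29, 21/29)
obs 2: x=10 → posterior Normal(173/43, 21/43)
obs 3: x=7 → posterior Normal(271/57, 7/19)
obs 4: x=-9 → posterior Normal(145/71, 21/71)
obs 5: x=-5 → posterior Normal(15/17, 21/85)
obs 6: x=-7/2 → posterior Normal(26/99, 7/33)
obs 7: x=4 → posterior Normal(82/113, 21/113)
obs 8: x=3/4 → posterior Normal(185/254, 21/127)
obs 9: x=-3 → posterior Normal(101/282, 7/47)
obs 10: x=8 → posterior Normal(65/62, 21/155)
obs 11: x=-5 → posterior Normal(185/338, 21/169)
obs 12: x=-3/4 → posterior Normal(82/183, 7/61)
obs 13: x=-1 → posterior Normal(68/197, 21/197)

mu_0=68/197, tau_0^2=21/197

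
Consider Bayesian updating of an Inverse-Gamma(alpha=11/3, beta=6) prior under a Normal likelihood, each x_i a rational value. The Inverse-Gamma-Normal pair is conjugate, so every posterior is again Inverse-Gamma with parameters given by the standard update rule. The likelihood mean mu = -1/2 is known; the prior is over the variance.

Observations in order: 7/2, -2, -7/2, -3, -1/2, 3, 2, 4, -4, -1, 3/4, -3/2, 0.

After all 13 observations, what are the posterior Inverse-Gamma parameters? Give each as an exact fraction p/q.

obs 1: x=7/2 → posterior Inverse-Gamma(25/6, 14)
obs 2: x=-2 → posterior Inverse-Gamma(14/3, 121/8)
obs 3: x=-7/2 → posterior Inverse-Gamma(31/6, 157/8)
obs 4: x=-3 → posterior Inverse-Gamma(17/3, 91/4)
obs 5: x=-1/2 → posterior Inverse-Gamma(37/6, 91/4)
obs 6: x=3 → posterior Inverse-Gamma(20/3, 231/8)
obs 7: x=2 → posterior Inverse-Gamma(43/6, 32)
obs 8: x=4 → posterior Inverse-Gamma(23/3, 337/8)
obs 9: x=-4 → posterior Inverse-Gamma(49/6, 193/4)
obs 10: x=-1 → posterior Inverse-Gamma(26/3, 387/8)
obs 11: x=3/4 → posterior Inverse-Gamma(55/6, 1573/32)
obs 12: x=-3/2 → posterior Inverse-Gamma(29/3, 1589/32)
obs 13: x=0 → posterior Inverse-Gamma(61/6, 1593/32)

alpha=61/6, beta=1593/32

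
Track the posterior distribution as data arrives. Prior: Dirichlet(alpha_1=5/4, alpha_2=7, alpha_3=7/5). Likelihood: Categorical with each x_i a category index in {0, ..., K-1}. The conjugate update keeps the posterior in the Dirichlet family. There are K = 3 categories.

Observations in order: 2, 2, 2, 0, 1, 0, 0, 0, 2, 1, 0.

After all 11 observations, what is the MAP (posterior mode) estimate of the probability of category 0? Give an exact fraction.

105/353

obs 1: x=2 → posterior Dirichlet(5/4, 7, 12/5)
obs 2: x=2 → posterior Dirichlet(5/4, 7, 17/5)
obs 3: x=2 → posterior Dirichlet(5/4, 7, 22/5)
obs 4: x=0 → posterior Dirichlet(9/4, 7, 22/5)
obs 5: x=1 → posterior Dirichlet(9/4, 8, 22/5)
obs 6: x=0 → posterior Dirichlet(13/4, 8, 22/5)
obs 7: x=0 → posterior Dirichlet(17/4, 8, 22/5)
obs 8: x=0 → posterior Dirichlet(21/4, 8, 22/5)
obs 9: x=2 → posterior Dirichlet(21/4, 8, 27/5)
obs 10: x=1 → posterior Dirichlet(21/4, 9, 27/5)
obs 11: x=0 → posterior Dirichlet(25/4, 9, 27/5)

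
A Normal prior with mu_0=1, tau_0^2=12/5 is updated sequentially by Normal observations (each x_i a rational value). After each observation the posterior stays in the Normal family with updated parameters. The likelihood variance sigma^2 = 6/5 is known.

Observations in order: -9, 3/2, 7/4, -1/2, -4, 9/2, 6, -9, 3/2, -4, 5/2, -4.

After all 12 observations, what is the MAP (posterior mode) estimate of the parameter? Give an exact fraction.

-49/50

obs 1: x=-9 → posterior Normal(-17/3, 4/5)
obs 2: x=3/2 → posterior Normal(-14/5, 12/25)
obs 3: x=7/4 → posterior Normal(-3/2, 12/35)
obs 4: x=-1/2 → posterior Normal(-23/18, 4/15)
obs 5: x=-4 → posterior Normal(-39/22, 12/55)
obs 6: x=9/2 → posterior Normal(-21/26, 12/65)
obs 7: x=6 → posterior Normal(1/10, 4/25)
obs 8: x=-9 → posterior Normal(-33/34, 12/85)
obs 9: x=3/2 → posterior Normal(-27/38, 12/95)
obs 10: x=-4 → posterior Normal(-43/42, 4/35)
obs 11: x=5/2 → posterior Normal(-33/46, 12/115)
obs 12: x=-4 → posterior Normal(-49/50, 12/125)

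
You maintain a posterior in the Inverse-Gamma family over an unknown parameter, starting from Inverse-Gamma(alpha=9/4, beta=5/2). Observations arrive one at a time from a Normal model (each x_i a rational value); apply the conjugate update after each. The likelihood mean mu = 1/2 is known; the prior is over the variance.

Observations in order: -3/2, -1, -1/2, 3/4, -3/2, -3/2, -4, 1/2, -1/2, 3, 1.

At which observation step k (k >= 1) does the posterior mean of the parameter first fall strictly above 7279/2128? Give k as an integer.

obs 1: x=-3/2 → posterior Inverse-Gamma(11/4, 9/2)
obs 2: x=-1 → posterior Inverse-Gamma(13/4, 45/8)
obs 3: x=-1/2 → posterior Inverse-Gamma(15/4, 49/8)
obs 4: x=3/4 → posterior Inverse-Gamma(17/4, 197/32)
obs 5: x=-3/2 → posterior Inverse-Gamma(19/4, 261/32)
obs 6: x=-3/2 → posterior Inverse-Gamma(21/4, 325/32)
obs 7: x=-4 → posterior Inverse-Gamma(23/4, 649/32)
obs 8: x=1/2 → posterior Inverse-Gamma(25/4, 649/32)
obs 9: x=-1/2 → posterior Inverse-Gamma(27/4, 665/32)
obs 10: x=3 → posterior Inverse-Gamma(29/4, 765/32)
obs 11: x=1 → posterior Inverse-Gamma(31/4, 769/32)

k = 7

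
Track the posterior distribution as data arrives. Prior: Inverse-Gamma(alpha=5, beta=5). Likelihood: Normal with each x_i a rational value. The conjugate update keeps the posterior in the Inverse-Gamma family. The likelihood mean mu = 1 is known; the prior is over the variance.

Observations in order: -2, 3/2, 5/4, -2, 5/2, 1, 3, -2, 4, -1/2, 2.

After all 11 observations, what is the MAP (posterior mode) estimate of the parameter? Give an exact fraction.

893/368

obs 1: x=-2 → posterior Inverse-Gamma(11/2, 19/2)
obs 2: x=3/2 → posterior Inverse-Gamma(6, 77/8)
obs 3: x=5/4 → posterior Inverse-Gamma(13/2, 309/32)
obs 4: x=-2 → posterior Inverse-Gamma(7, 453/32)
obs 5: x=5/2 → posterior Inverse-Gamma(15/2, 489/32)
obs 6: x=1 → posterior Inverse-Gamma(8, 489/32)
obs 7: x=3 → posterior Inverse-Gamma(17/2, 553/32)
obs 8: x=-2 → posterior Inverse-Gamma(9, 697/32)
obs 9: x=4 → posterior Inverse-Gamma(19/2, 841/32)
obs 10: x=-1/2 → posterior Inverse-Gamma(10, 877/32)
obs 11: x=2 → posterior Inverse-Gamma(21/2, 893/32)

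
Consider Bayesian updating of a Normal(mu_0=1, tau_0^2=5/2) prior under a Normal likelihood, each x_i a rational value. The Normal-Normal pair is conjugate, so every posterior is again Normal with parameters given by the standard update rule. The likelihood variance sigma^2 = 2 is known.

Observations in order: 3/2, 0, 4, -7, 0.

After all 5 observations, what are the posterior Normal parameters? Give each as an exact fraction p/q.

obs 1: x=3/2 → posterior Normal(23/18, 10/9)
obs 2: x=0 → posterior Normal(23/28, 5/7)
obs 3: x=4 → posterior Normal(63/38, 10/19)
obs 4: x=-7 → posterior Normal(-7/48, 5/12)
obs 5: x=0 → posterior Normal(-7/58, 10/29)

mu_0=-7/58, tau_0^2=10/29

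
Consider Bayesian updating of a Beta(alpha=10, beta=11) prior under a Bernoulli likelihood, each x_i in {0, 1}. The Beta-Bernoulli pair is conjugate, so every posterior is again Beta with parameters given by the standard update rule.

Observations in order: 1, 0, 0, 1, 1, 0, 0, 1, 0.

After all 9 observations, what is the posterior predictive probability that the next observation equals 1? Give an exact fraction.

7/15

obs 1: x=1 → posterior Beta(11, 11)
obs 2: x=0 → posterior Beta(11, 12)
obs 3: x=0 → posterior Beta(11, 13)
obs 4: x=1 → posterior Beta(12, 13)
obs 5: x=1 → posterior Beta(13, 13)
obs 6: x=0 → posterior Beta(13, 14)
obs 7: x=0 → posterior Beta(13, 15)
obs 8: x=1 → posterior Beta(14, 15)
obs 9: x=0 → posterior Beta(14, 16)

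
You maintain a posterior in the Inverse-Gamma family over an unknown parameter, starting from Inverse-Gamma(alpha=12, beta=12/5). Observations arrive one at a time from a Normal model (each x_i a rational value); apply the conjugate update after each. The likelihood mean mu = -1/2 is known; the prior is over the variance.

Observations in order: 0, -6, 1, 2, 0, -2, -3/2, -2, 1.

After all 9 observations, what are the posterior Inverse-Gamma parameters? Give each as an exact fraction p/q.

alpha=33/2, beta=259/10

obs 1: x=0 → posterior Inverse-Gamma(25/2, 101/40)
obs 2: x=-6 → posterior Inverse-Gamma(13, 353/20)
obs 3: x=1 → posterior Inverse-Gamma(27/2, 751/40)
obs 4: x=2 → posterior Inverse-Gamma(14, 219/10)
obs 5: x=0 → posterior Inverse-Gamma(29/2, 881/40)
obs 6: x=-2 → posterior Inverse-Gamma(15, 463/20)
obs 7: x=-3/2 → posterior Inverse-Gamma(31/2, 473/20)
obs 8: x=-2 → posterior Inverse-Gamma(16, 991/40)
obs 9: x=1 → posterior Inverse-Gamma(33/2, 259/10)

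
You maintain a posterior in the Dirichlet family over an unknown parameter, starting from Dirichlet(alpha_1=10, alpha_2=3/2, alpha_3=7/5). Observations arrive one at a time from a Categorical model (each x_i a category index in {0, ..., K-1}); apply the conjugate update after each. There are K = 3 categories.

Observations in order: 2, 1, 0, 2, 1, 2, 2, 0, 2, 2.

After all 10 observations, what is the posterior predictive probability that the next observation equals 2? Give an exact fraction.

74/229

obs 1: x=2 → posterior Dirichlet(10, 3/2, 12/5)
obs 2: x=1 → posterior Dirichlet(10, 5/2, 12/5)
obs 3: x=0 → posterior Dirichlet(11, 5/2, 12/5)
obs 4: x=2 → posterior Dirichlet(11, 5/2, 17/5)
obs 5: x=1 → posterior Dirichlet(11, 7/2, 17/5)
obs 6: x=2 → posterior Dirichlet(11, 7/2, 22/5)
obs 7: x=2 → posterior Dirichlet(11, 7/2, 27/5)
obs 8: x=0 → posterior Dirichlet(12, 7/2, 27/5)
obs 9: x=2 → posterior Dirichlet(12, 7/2, 32/5)
obs 10: x=2 → posterior Dirichlet(12, 7/2, 37/5)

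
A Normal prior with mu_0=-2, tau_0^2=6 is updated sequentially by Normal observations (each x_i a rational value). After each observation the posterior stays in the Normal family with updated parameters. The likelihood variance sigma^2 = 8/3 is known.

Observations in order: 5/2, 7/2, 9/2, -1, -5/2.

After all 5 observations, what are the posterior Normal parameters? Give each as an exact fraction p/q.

obs 1: x=5/2 → posterior Normal(29/26, 24/13)
obs 2: x=7/2 → posterior Normal(23/11, 12/11)
obs 3: x=9/2 → posterior Normal(173/62, 24/31)
obs 4: x=-1 → posterior Normal(31/16, 3/5)
obs 5: x=-5/2 → posterior Normal(55/49, 24/49)

mu_0=55/49, tau_0^2=24/49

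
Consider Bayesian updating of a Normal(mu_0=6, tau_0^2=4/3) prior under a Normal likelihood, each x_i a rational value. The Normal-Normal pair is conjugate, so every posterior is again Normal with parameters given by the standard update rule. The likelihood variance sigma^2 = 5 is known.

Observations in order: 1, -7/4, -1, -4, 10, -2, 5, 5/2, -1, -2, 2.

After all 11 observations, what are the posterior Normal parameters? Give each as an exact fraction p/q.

obs 1: x=1 → posterior Normal(94/19, 20/19)
obs 2: x=-7/4 → posterior Normal(87/23, 20/23)
obs 3: x=-1 → posterior Normal(83/27, 20/27)
obs 4: x=-4 → posterior Normal(67/31, 20/31)
obs 5: x=10 → posterior Normal(107/35, 4/7)
obs 6: x=-2 → posterior Normal(33/13, 20/39)
obs 7: x=5 → posterior Normal(119/43, 20/43)
obs 8: x=5/2 → posterior Normal(129/47, 20/47)
obs 9: x=-1 → posterior Normal(125/51, 20/51)
obs 10: x=-2 → posterior Normal(117/55, 4/11)
obs 11: x=2 → posterior Normal(125/59, 20/59)

mu_0=125/59, tau_0^2=20/59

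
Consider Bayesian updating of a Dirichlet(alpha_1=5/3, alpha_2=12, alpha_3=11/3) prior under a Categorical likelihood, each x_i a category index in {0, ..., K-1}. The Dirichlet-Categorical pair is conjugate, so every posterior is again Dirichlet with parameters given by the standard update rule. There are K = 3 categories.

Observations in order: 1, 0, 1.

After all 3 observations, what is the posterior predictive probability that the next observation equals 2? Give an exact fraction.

11/61

obs 1: x=1 → posterior Dirichlet(5/3, 13, 11/3)
obs 2: x=0 → posterior Dirichlet(8/3, 13, 11/3)
obs 3: x=1 → posterior Dirichlet(8/3, 14, 11/3)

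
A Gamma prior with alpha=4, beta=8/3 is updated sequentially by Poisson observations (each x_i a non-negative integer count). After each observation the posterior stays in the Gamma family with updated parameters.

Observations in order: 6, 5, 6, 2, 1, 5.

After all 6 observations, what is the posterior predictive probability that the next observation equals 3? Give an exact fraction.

obs 1: x=6 → posterior Gamma(10, 11/3)
obs 2: x=5 → posterior Gamma(15, 14/3)
obs 3: x=6 → posterior Gamma(21, 17/3)
obs 4: x=2 → posterior Gamma(23, 20/3)
obs 5: x=1 → posterior Gamma(24, 23/3)
obs 6: x=5 → posterior Gamma(29, 26/3)

452816823149102372003743423420878492857794560/2159424054808578564166497528588784562372597429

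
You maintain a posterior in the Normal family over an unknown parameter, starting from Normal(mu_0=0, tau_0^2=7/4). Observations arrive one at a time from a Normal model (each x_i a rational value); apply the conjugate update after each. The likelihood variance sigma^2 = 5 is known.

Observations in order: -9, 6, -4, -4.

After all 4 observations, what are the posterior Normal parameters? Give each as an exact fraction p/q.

mu_0=-77/48, tau_0^2=35/48

obs 1: x=-9 → posterior Normal(-7/3, 35/27)
obs 2: x=6 → posterior Normal(-21/34, 35/34)
obs 3: x=-4 → posterior Normal(-49/41, 35/41)
obs 4: x=-4 → posterior Normal(-77/48, 35/48)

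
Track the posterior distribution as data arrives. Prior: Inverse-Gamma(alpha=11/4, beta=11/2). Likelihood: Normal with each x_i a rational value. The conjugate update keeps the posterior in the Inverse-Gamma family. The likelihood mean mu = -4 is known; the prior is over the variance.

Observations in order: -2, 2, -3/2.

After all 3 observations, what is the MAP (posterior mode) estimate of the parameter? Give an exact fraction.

229/42

obs 1: x=-2 → posterior Inverse-Gamma(13/4, 15/2)
obs 2: x=2 → posterior Inverse-Gamma(15/4, 51/2)
obs 3: x=-3/2 → posterior Inverse-Gamma(17/4, 229/8)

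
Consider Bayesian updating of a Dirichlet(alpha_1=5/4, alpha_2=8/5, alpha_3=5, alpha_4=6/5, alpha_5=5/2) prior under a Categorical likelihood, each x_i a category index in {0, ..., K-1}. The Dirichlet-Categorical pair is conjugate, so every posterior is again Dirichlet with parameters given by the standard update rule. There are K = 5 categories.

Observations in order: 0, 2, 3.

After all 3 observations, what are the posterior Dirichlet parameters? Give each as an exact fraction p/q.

alpha_1=9/4, alpha_2=8/5, alpha_3=6, alpha_4=11/5, alpha_5=5/2

obs 1: x=0 → posterior Dirichlet(9/4, 8/5, 5, 6/5, 5/2)
obs 2: x=2 → posterior Dirichlet(9/4, 8/5, 6, 6/5, 5/2)
obs 3: x=3 → posterior Dirichlet(9/4, 8/5, 6, 11/5, 5/2)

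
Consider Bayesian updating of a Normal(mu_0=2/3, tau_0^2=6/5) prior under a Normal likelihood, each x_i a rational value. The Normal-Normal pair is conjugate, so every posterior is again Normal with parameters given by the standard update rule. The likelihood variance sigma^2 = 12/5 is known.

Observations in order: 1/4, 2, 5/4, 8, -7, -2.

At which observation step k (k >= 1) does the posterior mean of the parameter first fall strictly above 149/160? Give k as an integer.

obs 1: x=1/4 → posterior Normal(19/36, 4/5)
obs 2: x=2 → posterior Normal(43/48, 3/5)
obs 3: x=5/4 → posterior Normal(29/30, 12/25)
obs 4: x=8 → posterior Normal(77/36, 2/5)
obs 5: x=-7 → posterior Normal(5/6, 12/35)
obs 6: x=-2 → posterior Normal(23/48, 3/10)

k = 3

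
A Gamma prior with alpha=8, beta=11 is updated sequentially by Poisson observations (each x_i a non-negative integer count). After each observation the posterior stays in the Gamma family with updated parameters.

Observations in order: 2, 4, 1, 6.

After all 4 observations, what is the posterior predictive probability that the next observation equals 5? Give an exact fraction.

obs 1: x=2 → posterior Gamma(10, 12)
obs 2: x=4 → posterior Gamma(14, 13)
obs 3: x=1 → posterior Gamma(15, 14)
obs 4: x=6 → posterior Gamma(21, 15)

132503167551848888397216796875/10141204801825835211973625643008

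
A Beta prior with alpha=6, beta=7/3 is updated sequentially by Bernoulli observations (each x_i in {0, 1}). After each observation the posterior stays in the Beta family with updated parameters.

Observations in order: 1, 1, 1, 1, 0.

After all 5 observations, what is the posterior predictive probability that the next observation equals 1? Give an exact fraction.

3/4

obs 1: x=1 → posterior Beta(7, 7/3)
obs 2: x=1 → posterior Beta(8, 7/3)
obs 3: x=1 → posterior Beta(9, 7/3)
obs 4: x=1 → posterior Beta(10, 7/3)
obs 5: x=0 → posterior Beta(10, 10/3)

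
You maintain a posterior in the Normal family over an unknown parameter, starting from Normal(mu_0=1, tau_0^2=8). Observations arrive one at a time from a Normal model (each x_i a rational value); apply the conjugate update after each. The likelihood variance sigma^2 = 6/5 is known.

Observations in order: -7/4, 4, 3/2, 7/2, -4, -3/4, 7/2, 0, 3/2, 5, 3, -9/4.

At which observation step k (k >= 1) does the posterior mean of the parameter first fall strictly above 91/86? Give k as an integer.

k = 2

obs 1: x=-7/4 → posterior Normal(-32/23, 24/23)
obs 2: x=4 → posterior Normal(48/43, 24/43)
obs 3: x=3/2 → posterior Normal(26/21, 8/21)
obs 4: x=7/2 → posterior Normal(148/83, 24/83)
obs 5: x=-4 → posterior Normal(68/103, 24/103)
obs 6: x=-3/4 → posterior Normal(53/123, 8/41)
obs 7: x=7/2 → posterior Normal(123/143, 24/143)
obs 8: x=0 → posterior Normal(123/163, 24/163)
obs 9: x=3/2 → posterior Normal(51/61, 8/61)
obs 10: x=5 → posterior Normal(253/203, 24/203)
obs 11: x=3 → posterior Normal(313/223, 24/223)
obs 12: x=-9/4 → posterior Normal(268/243, 8/81)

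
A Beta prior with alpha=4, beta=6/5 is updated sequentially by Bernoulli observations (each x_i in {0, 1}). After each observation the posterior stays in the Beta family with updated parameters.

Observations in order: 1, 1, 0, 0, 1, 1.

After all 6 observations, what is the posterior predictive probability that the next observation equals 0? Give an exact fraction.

obs 1: x=1 → posterior Beta(5, 6/5)
obs 2: x=1 → posterior Beta(6, 6/5)
obs 3: x=0 → posterior Beta(6, 11/5)
obs 4: x=0 → posterior Beta(6, 16/5)
obs 5: x=1 → posterior Beta(7, 16/5)
obs 6: x=1 → posterior Beta(8, 16/5)

2/7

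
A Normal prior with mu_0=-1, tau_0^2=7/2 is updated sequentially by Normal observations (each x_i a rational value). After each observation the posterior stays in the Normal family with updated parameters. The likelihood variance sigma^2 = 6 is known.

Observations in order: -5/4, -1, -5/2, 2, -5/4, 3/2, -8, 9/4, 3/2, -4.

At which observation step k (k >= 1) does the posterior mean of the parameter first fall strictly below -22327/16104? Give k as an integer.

obs 1: x=-5/4 → posterior Normal(-83/76, 42/19)
obs 2: x=-1 → posterior Normal(-111/104, 21/13)
obs 3: x=-5/2 → posterior Normal(-181/132, 14/11)
obs 4: x=2 → posterior Normal(-25/32, 21/20)
obs 5: x=-5/4 → posterior Normal(-40/47, 42/47)
obs 6: x=3/2 → posterior Normal(-59/108, 7/9)
obs 7: x=-8 → posterior Normal(-171/122, 42/61)
obs 8: x=9/4 → posterior Normal(-279/272, 21/34)
obs 9: x=3/2 → posterior Normal(-79/100, 14/25)
obs 10: x=-4 → posterior Normal(-349/328, 21/41)

k = 7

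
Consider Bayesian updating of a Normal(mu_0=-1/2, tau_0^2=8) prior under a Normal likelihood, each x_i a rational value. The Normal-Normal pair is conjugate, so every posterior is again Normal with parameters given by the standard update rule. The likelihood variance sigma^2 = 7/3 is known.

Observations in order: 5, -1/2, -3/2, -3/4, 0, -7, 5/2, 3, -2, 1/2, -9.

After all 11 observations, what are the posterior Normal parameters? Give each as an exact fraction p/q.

mu_0=-475/542, tau_0^2=56/271

obs 1: x=5 → posterior Normal(233/62, 56/31)
obs 2: x=-1/2 → posterior Normal(19/10, 56/55)
obs 3: x=-3/2 → posterior Normal(137/158, 56/79)
obs 4: x=-3/4 → posterior Normal(101/206, 56/103)
obs 5: x=0 → posterior Normal(101/254, 56/127)
obs 6: x=-7 → posterior Normal(-235/302, 56/151)
obs 7: x=5/2 → posterior Normal(-23/70, 8/25)
obs 8: x=3 → posterior Normal(29/398, 56/199)
obs 9: x=-2 → posterior Normal(-67/446, 56/223)
obs 10: x=1/2 → posterior Normal(-43/494, 56/247)
obs 11: x=-9 → posterior Normal(-475/542, 56/271)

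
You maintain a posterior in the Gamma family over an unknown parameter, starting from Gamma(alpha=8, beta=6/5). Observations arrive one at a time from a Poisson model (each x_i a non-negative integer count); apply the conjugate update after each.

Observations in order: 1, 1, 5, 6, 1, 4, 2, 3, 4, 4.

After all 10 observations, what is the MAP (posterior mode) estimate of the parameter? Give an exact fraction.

95/28

obs 1: x=1 → posterior Gamma(9, 11/5)
obs 2: x=1 → posterior Gamma(10, 16/5)
obs 3: x=5 → posterior Gamma(15, 21/5)
obs 4: x=6 → posterior Gamma(21, 26/5)
obs 5: x=1 → posterior Gamma(22, 31/5)
obs 6: x=4 → posterior Gamma(26, 36/5)
obs 7: x=2 → posterior Gamma(28, 41/5)
obs 8: x=3 → posterior Gamma(31, 46/5)
obs 9: x=4 → posterior Gamma(35, 51/5)
obs 10: x=4 → posterior Gamma(39, 56/5)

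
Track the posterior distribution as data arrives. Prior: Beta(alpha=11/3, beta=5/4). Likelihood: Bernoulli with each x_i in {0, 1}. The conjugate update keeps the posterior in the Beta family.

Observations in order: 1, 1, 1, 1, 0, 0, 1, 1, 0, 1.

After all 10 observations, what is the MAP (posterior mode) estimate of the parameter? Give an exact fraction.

obs 1: x=1 → posterior Beta(14/3, 5/4)
obs 2: x=1 → posterior Beta(17/3, 5/4)
obs 3: x=1 → posterior Beta(20/3, 5/4)
obs 4: x=1 → posterior Beta(23/3, 5/4)
obs 5: x=0 → posterior Beta(23/3, 9/4)
obs 6: x=0 → posterior Beta(23/3, 13/4)
obs 7: x=1 → posterior Beta(26/3, 13/4)
obs 8: x=1 → posterior Beta(29/3, 13/4)
obs 9: x=0 → posterior Beta(29/3, 17/4)
obs 10: x=1 → posterior Beta(32/3, 17/4)

116/155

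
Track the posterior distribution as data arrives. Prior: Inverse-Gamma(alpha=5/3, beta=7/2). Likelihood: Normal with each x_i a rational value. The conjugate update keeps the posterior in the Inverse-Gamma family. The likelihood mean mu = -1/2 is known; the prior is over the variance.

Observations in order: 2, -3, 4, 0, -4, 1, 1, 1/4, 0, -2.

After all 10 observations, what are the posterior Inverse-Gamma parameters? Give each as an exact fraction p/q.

alpha=20/3, beta=957/32

obs 1: x=2 → posterior Inverse-Gamma(13/6, 53/8)
obs 2: x=-3 → posterior Inverse-Gamma(8/3, 39/4)
obs 3: x=4 → posterior Inverse-Gamma(19/6, 159/8)
obs 4: x=0 → posterior Inverse-Gamma(11/3, 20)
obs 5: x=-4 → posterior Inverse-Gamma(25/6, 209/8)
obs 6: x=1 → posterior Inverse-Gamma(14/3, 109/4)
obs 7: x=1 → posterior Inverse-Gamma(31/6, 227/8)
obs 8: x=1/4 → posterior Inverse-Gamma(17/3, 917/32)
obs 9: x=0 → posterior Inverse-Gamma(37/6, 921/32)
obs 10: x=-2 → posterior Inverse-Gamma(20/3, 957/32)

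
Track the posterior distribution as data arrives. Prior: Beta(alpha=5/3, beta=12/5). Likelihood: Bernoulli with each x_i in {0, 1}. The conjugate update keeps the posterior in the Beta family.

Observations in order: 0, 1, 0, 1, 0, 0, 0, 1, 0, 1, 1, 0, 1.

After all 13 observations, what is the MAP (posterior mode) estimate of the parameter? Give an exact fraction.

50/113

obs 1: x=0 → posterior Beta(5/3, 17/5)
obs 2: x=1 → posterior Beta(8/3, 17/5)
obs 3: x=0 → posterior Beta(8/3, 22/5)
obs 4: x=1 → posterior Beta(11/3, 22/5)
obs 5: x=0 → posterior Beta(11/3, 27/5)
obs 6: x=0 → posterior Beta(11/3, 32/5)
obs 7: x=0 → posterior Beta(11/3, 37/5)
obs 8: x=1 → posterior Beta(14/3, 37/5)
obs 9: x=0 → posterior Beta(14/3, 42/5)
obs 10: x=1 → posterior Beta(17/3, 42/5)
obs 11: x=1 → posterior Beta(20/3, 42/5)
obs 12: x=0 → posterior Beta(20/3, 47/5)
obs 13: x=1 → posterior Beta(23/3, 47/5)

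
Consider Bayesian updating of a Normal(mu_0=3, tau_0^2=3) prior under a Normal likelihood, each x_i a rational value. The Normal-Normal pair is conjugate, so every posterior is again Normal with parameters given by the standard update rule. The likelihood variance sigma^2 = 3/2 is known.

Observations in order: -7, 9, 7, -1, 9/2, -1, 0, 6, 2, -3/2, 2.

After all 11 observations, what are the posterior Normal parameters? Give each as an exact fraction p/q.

obs 1: x=-7 → posterior Normal(-11/3, 1)
obs 2: x=9 → posterior Normal(7/5, 3/5)
obs 3: x=7 → posterior Normal(3, 3/7)
obs 4: x=-1 → posterior Normal(19/9, 1/3)
obs 5: x=9/2 → posterior Normal(28/11, 3/11)
obs 6: x=-1 → posterior Normal(2, 3/13)
obs 7: x=0 → posterior Normal(26/15, 1/5)
obs 8: x=6 → posterior Normal(38/17, 3/17)
obs 9: x=2 → posterior Normal(42/19, 3/19)
obs 10: x=-3/2 → posterior Normal(13/7, 1/7)
obs 11: x=2 → posterior Normal(43/23, 3/23)

mu_0=43/23, tau_0^2=3/23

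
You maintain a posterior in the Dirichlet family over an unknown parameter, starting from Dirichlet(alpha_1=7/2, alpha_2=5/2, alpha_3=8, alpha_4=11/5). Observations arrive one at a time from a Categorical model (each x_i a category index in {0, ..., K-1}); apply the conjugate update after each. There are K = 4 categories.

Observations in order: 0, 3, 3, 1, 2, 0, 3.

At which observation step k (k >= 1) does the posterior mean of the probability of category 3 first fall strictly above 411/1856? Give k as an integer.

obs 1: x=0 → posterior Dirichlet(9/2, 5/2, 8, 11/5)
obs 2: x=3 → posterior Dirichlet(9/2, 5/2, 8, 16/5)
obs 3: x=3 → posterior Dirichlet(9/2, 5/2, 8, 21/5)
obs 4: x=1 → posterior Dirichlet(9/2, 7/2, 8, 21/5)
obs 5: x=2 → posterior Dirichlet(9/2, 7/2, 9, 21/5)
obs 6: x=0 → posterior Dirichlet(11/2, 7/2, 9, 21/5)
obs 7: x=3 → posterior Dirichlet(11/2, 7/2, 9, 26/5)

k = 7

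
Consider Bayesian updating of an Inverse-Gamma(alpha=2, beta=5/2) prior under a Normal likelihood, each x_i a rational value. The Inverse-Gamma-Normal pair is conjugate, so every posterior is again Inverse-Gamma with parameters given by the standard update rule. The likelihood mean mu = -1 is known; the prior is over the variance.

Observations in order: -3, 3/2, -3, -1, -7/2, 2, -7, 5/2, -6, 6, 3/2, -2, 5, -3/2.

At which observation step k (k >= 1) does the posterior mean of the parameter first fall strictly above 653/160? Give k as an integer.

obs 1: x=-3 → posterior Inverse-Gamma(5/2, 9/2)
obs 2: x=3/2 → posterior Inverse-Gamma(3, 61/8)
obs 3: x=-3 → posterior Inverse-Gamma(7/2, 77/8)
obs 4: x=-1 → posterior Inverse-Gamma(4, 77/8)
obs 5: x=-7/2 → posterior Inverse-Gamma(9/2, 51/4)
obs 6: x=2 → posterior Inverse-Gamma(5, 69/4)
obs 7: x=-7 → posterior Inverse-Gamma(11/2, 141/4)
obs 8: x=5/2 → posterior Inverse-Gamma(6, 331/8)
obs 9: x=-6 → posterior Inverse-Gamma(13/2, 431/8)
obs 10: x=6 → posterior Inverse-Gamma(7, 627/8)
obs 11: x=3/2 → posterior Inverse-Gamma(15/2, 163/2)
obs 12: x=-2 → posterior Inverse-Gamma(8, 82)
obs 13: x=5 → posterior Inverse-Gamma(17/2, 100)
obs 14: x=-3/2 → posterior Inverse-Gamma(9, 801/8)

k = 6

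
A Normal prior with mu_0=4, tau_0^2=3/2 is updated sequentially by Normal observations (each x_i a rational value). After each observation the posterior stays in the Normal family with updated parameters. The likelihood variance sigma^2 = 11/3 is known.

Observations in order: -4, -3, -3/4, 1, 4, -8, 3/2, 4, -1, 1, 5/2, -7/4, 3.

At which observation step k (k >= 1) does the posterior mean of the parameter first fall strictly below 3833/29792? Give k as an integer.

k = 6

obs 1: x=-4 → posterior Normal(52/31, 33/31)
obs 2: x=-3 → posterior Normal(5/8, 33/40)
obs 3: x=-3/4 → posterior Normal(73/196, 33/49)
obs 4: x=1 → posterior Normal(109/232, 33/58)
obs 5: x=4 → posterior Normal(253/268, 33/67)
obs 6: x=-8 → posterior Normal(-35/304, 33/76)
obs 7: x=3/2 → posterior Normal(19/340, 33/85)
obs 8: x=4 → posterior Normal(163/376, 33/94)
obs 9: x=-1 → posterior Normal(127/412, 33/103)
obs 10: x=1 → posterior Normal(163/448, 33/112)
obs 11: x=5/2 → posterior Normal(23/44, 3/11)
obs 12: x=-7/4 → posterior Normal(19/52, 33/130)
obs 13: x=3 → posterior Normal(149/278, 33/139)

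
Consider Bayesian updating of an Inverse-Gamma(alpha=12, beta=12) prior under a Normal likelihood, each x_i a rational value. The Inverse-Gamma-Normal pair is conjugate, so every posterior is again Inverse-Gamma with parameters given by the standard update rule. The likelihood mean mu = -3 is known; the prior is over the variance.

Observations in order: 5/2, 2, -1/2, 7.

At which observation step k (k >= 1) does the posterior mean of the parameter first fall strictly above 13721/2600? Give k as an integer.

k = 4

obs 1: x=5/2 → posterior Inverse-Gamma(25/2, 217/8)
obs 2: x=2 → posterior Inverse-Gamma(13, 317/8)
obs 3: x=-1/2 → posterior Inverse-Gamma(27/2, 171/4)
obs 4: x=7 → posterior Inverse-Gamma(14, 371/4)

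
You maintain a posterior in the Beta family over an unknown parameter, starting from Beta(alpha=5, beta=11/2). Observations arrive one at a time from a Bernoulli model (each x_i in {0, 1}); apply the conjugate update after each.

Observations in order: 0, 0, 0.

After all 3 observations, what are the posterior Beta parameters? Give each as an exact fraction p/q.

obs 1: x=0 → posterior Beta(5, 13/2)
obs 2: x=0 → posterior Beta(5, 15/2)
obs 3: x=0 → posterior Beta(5, 17/2)

alpha=5, beta=17/2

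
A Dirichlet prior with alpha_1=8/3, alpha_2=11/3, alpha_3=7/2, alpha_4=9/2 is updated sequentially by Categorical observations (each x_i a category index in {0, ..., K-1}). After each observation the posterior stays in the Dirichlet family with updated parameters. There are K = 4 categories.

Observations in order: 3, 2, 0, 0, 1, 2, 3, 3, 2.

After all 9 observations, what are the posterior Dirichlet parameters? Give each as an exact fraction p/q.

alpha_1=14/3, alpha_2=14/3, alpha_3=13/2, alpha_4=15/2

obs 1: x=3 → posterior Dirichlet(8/3, 11/3, 7/2, 11/2)
obs 2: x=2 → posterior Dirichlet(8/3, 11/3, 9/2, 11/2)
obs 3: x=0 → posterior Dirichlet(11/3, 11/3, 9/2, 11/2)
obs 4: x=0 → posterior Dirichlet(14/3, 11/3, 9/2, 11/2)
obs 5: x=1 → posterior Dirichlet(14/3, 14/3, 9/2, 11/2)
obs 6: x=2 → posterior Dirichlet(14/3, 14/3, 11/2, 11/2)
obs 7: x=3 → posterior Dirichlet(14/3, 14/3, 11/2, 13/2)
obs 8: x=3 → posterior Dirichlet(14/3, 14/3, 11/2, 15/2)
obs 9: x=2 → posterior Dirichlet(14/3, 14/3, 13/2, 15/2)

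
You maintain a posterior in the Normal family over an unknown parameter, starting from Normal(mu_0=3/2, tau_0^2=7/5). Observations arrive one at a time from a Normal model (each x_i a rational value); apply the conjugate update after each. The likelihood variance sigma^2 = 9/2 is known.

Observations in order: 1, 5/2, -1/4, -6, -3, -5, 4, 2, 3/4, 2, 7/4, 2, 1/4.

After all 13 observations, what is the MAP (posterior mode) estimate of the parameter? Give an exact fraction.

obs 1: x=1 → posterior Normal(163/118, 63/59)
obs 2: x=5/2 → posterior Normal(233/146, 63/73)
obs 3: x=-1/4 → posterior Normal(113/87, 21/29)
obs 4: x=-6 → posterior Normal(29/101, 63/101)
obs 5: x=-3 → posterior Normal(-13/115, 63/115)
obs 6: x=-5 → posterior Normal(-83/129, 21/43)
obs 7: x=4 → posterior Normal(-27/143, 63/143)
obs 8: x=2 → posterior Normal(1/157, 63/157)
obs 9: x=3/4 → posterior Normal(23/342, 7/19)
obs 10: x=2 → posterior Normal(79/370, 63/185)
obs 11: x=7/4 → posterior Normal(64/199, 63/199)
obs 12: x=2 → posterior Normal(92/213, 21/71)
obs 13: x=1/4 → posterior Normal(191/454, 63/227)

191/454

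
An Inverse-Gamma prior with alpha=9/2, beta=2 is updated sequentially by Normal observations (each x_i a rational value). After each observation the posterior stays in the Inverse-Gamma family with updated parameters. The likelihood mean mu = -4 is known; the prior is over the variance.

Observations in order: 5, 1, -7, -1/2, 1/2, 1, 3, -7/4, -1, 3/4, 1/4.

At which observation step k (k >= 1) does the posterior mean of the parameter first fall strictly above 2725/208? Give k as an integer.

obs 1: x=5 → posterior Inverse-Gamma(5, 85/2)
obs 2: x=1 → posterior Inverse-Gamma(11/2, 55)
obs 3: x=-7 → posterior Inverse-Gamma(6, 119/2)
obs 4: x=-1/2 → posterior Inverse-Gamma(13/2, 525/8)
obs 5: x=1/2 → posterior Inverse-Gamma(7, 303/4)
obs 6: x=1 → posterior Inverse-Gamma(15/2, 353/4)
obs 7: x=3 → posterior Inverse-Gamma(8, 451/4)
obs 8: x=-7/4 → posterior Inverse-Gamma(17/2, 3689/32)
obs 9: x=-1 → posterior Inverse-Gamma(9, 3833/32)
obs 10: x=3/4 → posterior Inverse-Gamma(19/2, 2097/16)
obs 11: x=1/4 → posterior Inverse-Gamma(10, 4483/32)

k = 6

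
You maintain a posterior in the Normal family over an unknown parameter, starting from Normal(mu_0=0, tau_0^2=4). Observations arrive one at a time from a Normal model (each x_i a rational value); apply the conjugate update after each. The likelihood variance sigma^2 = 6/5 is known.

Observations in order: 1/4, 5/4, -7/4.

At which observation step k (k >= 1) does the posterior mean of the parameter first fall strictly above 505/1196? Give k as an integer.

k = 2

obs 1: x=1/4 → posterior Normal(5/26, 12/13)
obs 2: x=5/4 → posterior Normal(15/23, 12/23)
obs 3: x=-7/4 → posterior Normal(-5/66, 4/11)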